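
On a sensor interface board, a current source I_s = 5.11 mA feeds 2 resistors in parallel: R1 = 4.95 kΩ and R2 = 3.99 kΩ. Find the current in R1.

I ≈ 2.28 mA

With just two branches, the current splits inversely with resistance.
I(R1) = 5.11 × 3.99/(4.95 + 3.99) = 5.11 × 0.4463 = 2.281 mA.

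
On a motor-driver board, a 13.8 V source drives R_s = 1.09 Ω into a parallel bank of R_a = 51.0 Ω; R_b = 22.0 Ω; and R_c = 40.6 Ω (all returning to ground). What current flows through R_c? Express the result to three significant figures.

Combine the parallel branches: R_p = (1/51.0 + 1/22.0 + 1/40.6)⁻¹ = 11.15 Ω.
V_A by voltage divider: V_A = 13.8 × 11.15/(1.09 + 11.15) = 12.57 V.
I(R_c) = V_A / R_c = 12.57/40.6 = 0.3096 A.

I ≈ 0.310 A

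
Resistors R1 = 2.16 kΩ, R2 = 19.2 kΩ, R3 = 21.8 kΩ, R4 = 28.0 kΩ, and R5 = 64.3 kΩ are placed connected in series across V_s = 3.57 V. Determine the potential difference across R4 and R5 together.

Total series resistance ΣR = 2.16 + 19.2 + 21.8 + 28.0 + 64.3 = 135.5 kΩ.
R_{R4..R5} = 28.0 + 64.3 = 92.30 kΩ.
By the voltage-divider rule, V = 3.57 × 92.30/135.5 = 2.433 V.

V ≈ 2.43 V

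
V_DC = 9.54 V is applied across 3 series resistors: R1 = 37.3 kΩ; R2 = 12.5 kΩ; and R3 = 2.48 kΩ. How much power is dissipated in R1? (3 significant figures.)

P ≈ 1.24 mW

ΣR = 52.28 kΩ → I = 9.54/52.28 = 0.1825 mA.
V(R1) = I·R = 6.806 V; P = V·I = 6.806 × 0.1825 = 1.242 mW.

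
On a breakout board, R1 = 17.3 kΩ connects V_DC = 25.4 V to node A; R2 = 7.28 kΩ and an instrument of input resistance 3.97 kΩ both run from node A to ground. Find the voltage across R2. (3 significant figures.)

The load sits in parallel with R2, giving an effective lower resistance R2' = R2·R_L/(R2+R_L) = 2.569 kΩ.
Then V_out = V_DC · R2'/(R1 + R2') = 25.4 × 2.569/19.87 = 3.284 V.
(Unloaded it would be 7.52 V; the load pulls it down.)

V_out ≈ 3.28 V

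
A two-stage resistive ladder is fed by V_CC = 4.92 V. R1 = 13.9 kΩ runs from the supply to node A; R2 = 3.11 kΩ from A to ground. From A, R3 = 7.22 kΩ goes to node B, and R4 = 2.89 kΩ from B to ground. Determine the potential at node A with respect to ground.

Node A sees R2 in parallel with the series input of stage 2, R3 + R4 = 10.11 kΩ.
Effective lower resistance at A: R2 ‖ 10.11 = 2.378 kΩ.
So V_A = 4.92 × 0.1461 = 0.7188 V.

V_A ≈ 0.719 V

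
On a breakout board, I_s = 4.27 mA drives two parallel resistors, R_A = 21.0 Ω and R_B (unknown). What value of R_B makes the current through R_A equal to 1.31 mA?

In a two-way split, I_A/I_s = R_B/(R_A + R_B).
With f = 0.3068, R_B = R_A · f/(1−f) = 21.0 × 0.4426 = 9.294 Ω.

R_B ≈ 9.29 Ω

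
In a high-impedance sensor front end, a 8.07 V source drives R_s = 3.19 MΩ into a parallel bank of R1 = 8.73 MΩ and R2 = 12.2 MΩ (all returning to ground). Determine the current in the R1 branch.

Equivalent of the parallel group: R_p = 5.089 MΩ.
V_A = 8.07 × 5.089/8.279 = 4.960 V.
I(R1) = V_A / R1 = 4.960/8.73 = 0.5682 µA.
(Check via current divider: I_total = 0.9748 µA; share G_k/ΣG = 0.5829 → same result.)

I ≈ 0.568 µA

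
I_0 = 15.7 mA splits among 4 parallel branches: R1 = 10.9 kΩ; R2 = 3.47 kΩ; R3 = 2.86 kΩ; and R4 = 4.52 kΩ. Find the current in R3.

Conductances: ΣG = 1/10.9 + 1/3.47 + 1/2.86 + 1/4.52 = 0.9508 (1/kΩ).
By the current-divider rule, I = I_0 · G_k/ΣG = 15.7 × 0.3677 = 5.773 mA.

I ≈ 5.77 mA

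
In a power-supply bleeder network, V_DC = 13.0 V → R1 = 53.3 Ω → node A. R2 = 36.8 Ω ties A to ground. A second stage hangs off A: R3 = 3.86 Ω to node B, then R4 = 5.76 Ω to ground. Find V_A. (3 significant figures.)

V_A ≈ 1.63 V

Node A sees R2 in parallel with the series input of stage 2, R3 + R4 = 9.620 Ω.
Effective lower resistance at A: R2 ‖ 9.620 = 7.626 Ω.
So V_A = 13.0 × 0.1252 = 1.627 V.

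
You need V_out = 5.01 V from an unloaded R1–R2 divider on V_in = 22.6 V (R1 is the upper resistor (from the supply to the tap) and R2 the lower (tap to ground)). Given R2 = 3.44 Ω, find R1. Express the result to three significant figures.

R1 ≈ 12.1 Ω

V_out/V_in = R2/(R1+R2) = 0.2217.
R1 = R2·(1/k − 1) = 3.44 × 3.511 = 12.08 Ω.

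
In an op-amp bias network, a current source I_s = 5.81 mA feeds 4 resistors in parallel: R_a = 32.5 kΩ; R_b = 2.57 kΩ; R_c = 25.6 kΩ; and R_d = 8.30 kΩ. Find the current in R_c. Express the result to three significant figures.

Total conductance ΣG = 1/32.5 + 1/2.57 + 1/25.6 + 1/8.30 = 0.5794 (units of 1/kΩ).
By the current-divider rule, I = I_s · G_k/ΣG = 5.81 × 0.06742 = 0.3917 mA.

I ≈ 0.392 mA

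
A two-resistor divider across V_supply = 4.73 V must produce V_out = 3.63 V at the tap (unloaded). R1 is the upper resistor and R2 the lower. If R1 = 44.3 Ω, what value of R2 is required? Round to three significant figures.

Required fraction k = V_out/V_supply = 0.7674.
So R2 = R1 · V_out/(V_supply − V_out) = 44.3 × 3.63/(4.73 − 3.63) = 44.3 × 3.300 = 146.2 Ω.

R2 ≈ 146 Ω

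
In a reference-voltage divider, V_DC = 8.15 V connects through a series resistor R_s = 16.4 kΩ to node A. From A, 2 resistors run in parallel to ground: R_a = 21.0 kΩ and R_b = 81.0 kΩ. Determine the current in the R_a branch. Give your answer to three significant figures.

Combine the parallel branches: R_p = (1/21.0 + 1/81.0)⁻¹ = 16.68 kΩ.
Node voltage V_A = V_DC · R_p/(R_s + R_p) = 8.15 × 0.5042 = 4.109 V.
I(R_a) = V_A / R_a = 4.109/21.0 = 0.1957 mA.
(Equivalently: I_total = 0.2464 mA, then current-divider fraction G_k/ΣG = 0.7941.)

I ≈ 0.196 mA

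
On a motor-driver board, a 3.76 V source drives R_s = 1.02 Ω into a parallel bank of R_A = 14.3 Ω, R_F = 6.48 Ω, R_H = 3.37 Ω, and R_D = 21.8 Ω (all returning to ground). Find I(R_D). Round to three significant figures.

Parallel bank: R_p = 1/(1/14.3 + 1/6.48 + 1/3.37 + 1/21.8) = 1.764 Ω.
V_A by voltage divider: V_A = 3.76 × 1.764/(1.02 + 1.764) = 2.382 V.
Branch current I = V_A/R_D = 2.382/21.8 = 0.1093 A.
(Check via current divider: I_total = 1.351 A; share G_k/ΣG = 0.08092 → same result.)

I ≈ 0.109 A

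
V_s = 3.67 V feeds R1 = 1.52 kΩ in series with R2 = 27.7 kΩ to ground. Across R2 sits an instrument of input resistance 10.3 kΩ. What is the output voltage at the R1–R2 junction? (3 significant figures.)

V_out ≈ 3.05 V

The load sits in parallel with R2, giving an effective lower resistance R2' = R2·R_L/(R2+R_L) = 7.508 kΩ.
Now apply the divider: V_out = 3.67 × 0.8316 = 3.052 V.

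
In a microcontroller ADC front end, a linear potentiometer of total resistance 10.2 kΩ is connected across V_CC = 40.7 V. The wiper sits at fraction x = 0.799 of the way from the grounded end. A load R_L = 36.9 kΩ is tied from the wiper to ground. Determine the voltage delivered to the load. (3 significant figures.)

V_out ≈ 31.1 V

Split the track: R_lower = x·R_p = 8.150 kΩ, R_upper = (1−x)·R_p = 2.050 kΩ.
Lower segment in parallel with the load: 8.150 ‖ 36.9 = 6.675 kΩ.
Loaded-divider output: V_out = 40.7 × 0.7650 = 31.14 V.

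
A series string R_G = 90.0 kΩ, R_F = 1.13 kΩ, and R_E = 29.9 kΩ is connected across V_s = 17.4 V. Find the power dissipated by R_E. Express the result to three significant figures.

P ≈ 0.618 mW

ΣR = 121.0 kΩ → I = 17.4/121.0 = 0.1438 mA.
V(R_E) = I·R = 4.299 V; P = V·I = 4.299 × 0.1438 = 0.6180 mW.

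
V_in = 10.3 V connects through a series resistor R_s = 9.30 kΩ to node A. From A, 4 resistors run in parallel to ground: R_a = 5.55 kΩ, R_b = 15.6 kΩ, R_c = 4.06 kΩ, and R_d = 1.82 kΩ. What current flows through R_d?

Combine the parallel branches: R_p = (1/5.55 + 1/15.6 + 1/4.06 + 1/1.82)⁻¹ = 0.9615 kΩ.
V_A = 10.3 × 0.9615/10.26 = 0.9651 V.
Branch current I = V_A/R_d = 0.9651/1.82 = 0.5303 mA.

I ≈ 0.530 mA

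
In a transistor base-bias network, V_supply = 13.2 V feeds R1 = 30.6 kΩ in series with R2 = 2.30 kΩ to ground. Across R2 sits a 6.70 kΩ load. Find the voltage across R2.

First combine the lower leg with the load: R2 ‖ R_L = 1.712 kΩ.
Then V_out = V_supply · R2'/(R1 + R2') = 13.2 × 1.712/32.31 = 0.6995 V.

V_out ≈ 0.699 V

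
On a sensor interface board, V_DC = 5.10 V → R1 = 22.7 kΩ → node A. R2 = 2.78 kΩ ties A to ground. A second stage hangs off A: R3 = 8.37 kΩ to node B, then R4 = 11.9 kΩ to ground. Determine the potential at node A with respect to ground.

V_A ≈ 0.496 V

The second stage (R3 + R4 = 20.27 kΩ) loads node A in parallel with R2.
Effective lower resistance at A: R2 ‖ 20.27 = 2.445 kΩ.
First divider: V_A = V_DC · 2.445/(22.7 + 2.445) = 0.4959 V.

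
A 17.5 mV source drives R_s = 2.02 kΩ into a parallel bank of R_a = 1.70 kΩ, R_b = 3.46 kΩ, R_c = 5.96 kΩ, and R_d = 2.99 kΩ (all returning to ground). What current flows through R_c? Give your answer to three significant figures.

Parallel bank: R_p = 1/(1/1.70 + 1/3.46 + 1/5.96 + 1/2.99) = 0.7249 kΩ.
V_A = 17.5 × 0.7249/2.745 = 4.622 mV.
Branch current I = V_A/R_c = 4.622/5.96 = 0.7754 µA.

I ≈ 0.775 µA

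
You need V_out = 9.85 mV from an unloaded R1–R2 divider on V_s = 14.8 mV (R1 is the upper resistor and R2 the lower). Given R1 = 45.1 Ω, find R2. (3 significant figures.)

Required fraction k = V_out/V_s = 0.6655.
R2 = R1 · 0.6655/(1 − 0.6655) = 89.74 Ω.

R2 ≈ 89.7 Ω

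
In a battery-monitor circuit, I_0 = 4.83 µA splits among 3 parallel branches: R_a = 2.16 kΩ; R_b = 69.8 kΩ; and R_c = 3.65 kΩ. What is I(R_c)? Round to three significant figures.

I ≈ 1.76 µA

Total conductance ΣG = 1/2.16 + 1/69.8 + 1/3.65 = 0.7513 (units of 1/kΩ).
Current divider: I(R_c) = I_0 · G_k/ΣG = 4.83 × (0.2740/0.7513) = 4.83 × 0.3647 = 1.761 µA.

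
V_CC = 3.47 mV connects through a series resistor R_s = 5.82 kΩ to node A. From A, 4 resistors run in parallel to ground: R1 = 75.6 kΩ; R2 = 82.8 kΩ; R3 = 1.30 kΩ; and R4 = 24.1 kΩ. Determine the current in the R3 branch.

I ≈ 0.455 µA

Equivalent of the parallel group: R_p = 1.196 kΩ.
V_A by voltage divider: V_A = 3.47 × 1.196/(5.82 + 1.196) = 0.5916 mV.
I(R3) = V_A / R3 = 0.5916/1.30 = 0.4551 µA.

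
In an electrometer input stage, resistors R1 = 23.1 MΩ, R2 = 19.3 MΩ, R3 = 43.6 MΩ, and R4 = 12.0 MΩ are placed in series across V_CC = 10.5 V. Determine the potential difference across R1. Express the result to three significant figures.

Total series resistance ΣR = 23.1 + 19.3 + 43.6 + 12.0 = 98.00 MΩ.
Voltage divider: V = V_CC · (23.10 / 98.00) = 10.5 × 0.2357 = 2.475 V.

V ≈ 2.48 V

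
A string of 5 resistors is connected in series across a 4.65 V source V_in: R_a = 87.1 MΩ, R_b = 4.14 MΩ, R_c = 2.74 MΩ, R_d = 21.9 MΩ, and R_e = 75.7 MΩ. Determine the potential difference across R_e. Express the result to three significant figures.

Series total: ΣR = 87.1 + 4.14 + 2.74 + 21.9 + 75.7 = 191.6 MΩ.
Voltage divider: V = V_in · (75.70 / 191.6) = 4.65 × 0.3951 = 1.837 V.

V ≈ 1.84 V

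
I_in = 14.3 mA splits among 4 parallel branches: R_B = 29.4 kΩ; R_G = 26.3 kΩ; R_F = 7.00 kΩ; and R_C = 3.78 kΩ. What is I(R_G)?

I ≈ 1.13 mA

ΣG = 1/29.4 + 1/26.3 + 1/7.00 + 1/3.78 = 0.4794.
By the current-divider rule, I = I_in · G_k/ΣG = 14.3 × 0.07931 = 1.134 mA.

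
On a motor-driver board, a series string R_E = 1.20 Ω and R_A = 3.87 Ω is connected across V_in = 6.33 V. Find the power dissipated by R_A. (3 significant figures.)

Series current I = V_in/ΣR = 6.33/5.070 = 1.249 A.
P = I²R = 1.559 × 3.87 = 6.033 W.

P ≈ 6.03 W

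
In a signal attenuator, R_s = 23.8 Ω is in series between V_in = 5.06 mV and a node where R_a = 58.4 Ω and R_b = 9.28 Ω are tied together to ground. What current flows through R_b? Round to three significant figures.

I ≈ 0.137 mA

Parallel bank: R_p = 1/(1/58.4 + 1/9.28) = 8.008 Ω.
V_A by voltage divider: V_A = 5.06 × 8.008/(23.8 + 8.008) = 1.274 mV.
I(R_b) = V_A / R_b = 1.274/9.28 = 0.1373 mA.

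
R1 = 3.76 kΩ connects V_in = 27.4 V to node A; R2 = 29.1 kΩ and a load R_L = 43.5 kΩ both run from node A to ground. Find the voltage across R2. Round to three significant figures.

First combine the lower leg with the load: R2 ‖ R_L = 17.44 kΩ.
Now apply the divider: V_out = 27.4 × 0.8226 = 22.54 V.

V_out ≈ 22.5 V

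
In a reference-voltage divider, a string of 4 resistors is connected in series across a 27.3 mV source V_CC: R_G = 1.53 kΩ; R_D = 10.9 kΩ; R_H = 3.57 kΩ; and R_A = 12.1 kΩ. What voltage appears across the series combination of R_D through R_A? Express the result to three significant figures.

ΣR = 1.53 + 10.9 + 3.57 + 12.1 = 28.10 kΩ.
R_{R_D..R_A} = 10.9 + 3.57 + 12.1 = 26.57 kΩ.
V = V_CC · R/ΣR = 27.3 × 0.9456 = 25.81 mV.

V ≈ 25.8 mV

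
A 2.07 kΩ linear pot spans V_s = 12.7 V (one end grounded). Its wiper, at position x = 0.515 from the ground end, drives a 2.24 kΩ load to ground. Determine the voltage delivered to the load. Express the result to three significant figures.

V_out ≈ 5.31 V

The pot divides into 1.004 kΩ above the wiper and 1.066 kΩ below.
R_L loads the lower segment: effective lower R = 0.7223 kΩ.
V_out = 12.7 × 0.7223/(1.004 + 0.7223) = 5.314 V.
(Unloaded: V_out = x·V_s = 6.54 V.)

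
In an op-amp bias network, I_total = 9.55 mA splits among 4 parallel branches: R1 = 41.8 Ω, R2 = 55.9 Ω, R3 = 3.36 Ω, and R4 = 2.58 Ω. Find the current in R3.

I ≈ 3.91 mA

Conductances: ΣG = 1/41.8 + 1/55.9 + 1/3.36 + 1/2.58 = 0.7270 (1/Ω).
By the current-divider rule, I = I_total · G_k/ΣG = 9.55 × 0.4094 = 3.909 mA.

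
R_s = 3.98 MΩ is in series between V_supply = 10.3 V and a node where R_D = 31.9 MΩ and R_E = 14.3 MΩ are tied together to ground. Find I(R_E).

I ≈ 0.513 µA

Parallel bank: R_p = 1/(1/31.9 + 1/14.3) = 9.874 MΩ.
V_A = 10.3 × 9.874/13.85 = 7.341 V.
Branch current I = V_A/R_E = 7.341/14.3 = 0.5134 µA.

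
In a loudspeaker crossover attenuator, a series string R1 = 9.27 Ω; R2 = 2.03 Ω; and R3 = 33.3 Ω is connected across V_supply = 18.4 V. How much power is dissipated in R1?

P ≈ 1.58 W

ΣR = 44.60 Ω → I = 18.4/44.60 = 0.4126 A.
P = I²R = 0.1702 × 9.27 = 1.578 W.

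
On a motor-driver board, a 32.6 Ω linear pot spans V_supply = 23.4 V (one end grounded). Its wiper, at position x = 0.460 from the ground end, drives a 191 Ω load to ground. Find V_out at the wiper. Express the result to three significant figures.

V_out ≈ 10.3 V

Lower segment x·R_p = 15.00 Ω; upper segment (1−x)·R_p = 17.60 Ω.
Lower segment in parallel with the load: 15.00 ‖ 191 = 13.90 Ω.
V_out = 23.4 × 13.90/(17.60 + 13.90) = 10.33 V.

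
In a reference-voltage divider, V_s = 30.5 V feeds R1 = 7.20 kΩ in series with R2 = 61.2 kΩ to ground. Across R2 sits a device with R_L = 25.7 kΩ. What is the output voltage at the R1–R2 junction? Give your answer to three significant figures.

V_out ≈ 21.8 V

R2 ‖ R_L = (61.2 × 25.7)/(61.2 + 25.7) = 18.10 kΩ.
Then V_out = V_s · R2'/(R1 + R2') = 30.5 × 18.10/25.30 = 21.82 V.
(Unloaded it would be 27.3 V; the load pulls it down.)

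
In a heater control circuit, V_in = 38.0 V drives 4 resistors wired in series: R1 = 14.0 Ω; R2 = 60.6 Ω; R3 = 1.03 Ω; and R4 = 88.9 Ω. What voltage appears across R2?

ΣR = 14.0 + 60.6 + 1.03 + 88.9 = 164.5 Ω.
V = V_in · R/ΣR = 38.0 × 0.3683 = 14.00 V.

V ≈ 14.0 V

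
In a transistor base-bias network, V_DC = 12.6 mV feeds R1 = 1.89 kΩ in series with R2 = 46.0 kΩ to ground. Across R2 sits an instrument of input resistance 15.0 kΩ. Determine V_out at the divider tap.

V_out ≈ 10.8 mV

The load sits in parallel with R2, giving an effective lower resistance R2' = R2·R_L/(R2+R_L) = 11.31 kΩ.
Now apply the divider: V_out = 12.6 × 0.8568 = 10.80 mV.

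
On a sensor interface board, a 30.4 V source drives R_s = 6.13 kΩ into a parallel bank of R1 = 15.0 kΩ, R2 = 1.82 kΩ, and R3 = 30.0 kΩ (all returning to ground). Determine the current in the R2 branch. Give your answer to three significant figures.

I ≈ 3.35 mA

Equivalent of the parallel group: R_p = 1.540 kΩ.
V_A = 30.4 × 1.540/7.670 = 6.103 V.
Branch current I = V_A/R2 = 6.103/1.82 = 3.353 mA.
(Check via current divider: I_total = 3.964 mA; share G_k/ΣG = 0.8460 → same result.)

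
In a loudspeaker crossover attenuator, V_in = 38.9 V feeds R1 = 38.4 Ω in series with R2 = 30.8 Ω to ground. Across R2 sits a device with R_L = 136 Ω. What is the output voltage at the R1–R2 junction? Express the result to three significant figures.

The load sits in parallel with R2, giving an effective lower resistance R2' = R2·R_L/(R2+R_L) = 25.11 Ω.
Then V_out = V_in · R2'/(R1 + R2') = 38.9 × 25.11/63.51 = 15.38 V.

V_out ≈ 15.4 V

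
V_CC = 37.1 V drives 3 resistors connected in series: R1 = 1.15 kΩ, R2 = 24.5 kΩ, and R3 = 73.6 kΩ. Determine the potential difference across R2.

V ≈ 9.16 V

Total series resistance ΣR = 1.15 + 24.5 + 73.6 = 99.25 kΩ.
By the voltage-divider rule, V = 37.1 × 24.50/99.25 = 9.158 V.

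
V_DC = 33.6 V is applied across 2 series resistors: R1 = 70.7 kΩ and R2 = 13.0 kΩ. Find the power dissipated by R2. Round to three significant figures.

P ≈ 2.09 mW

Series current I = V_DC/ΣR = 33.6/83.70 = 0.4014 mA.
V(R2) = I·R = 5.219 V; P = V·I = 5.219 × 0.4014 = 2.095 mW.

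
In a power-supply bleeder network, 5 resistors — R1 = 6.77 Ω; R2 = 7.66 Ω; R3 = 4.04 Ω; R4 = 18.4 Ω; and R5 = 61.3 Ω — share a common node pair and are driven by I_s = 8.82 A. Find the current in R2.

ΣG = 1/6.77 + 1/7.66 + 1/4.04 + 1/18.4 + 1/61.3 = 0.5964.
Current divider: I(R2) = I_s · G_k/ΣG = 8.82 × (0.1305/0.5964) = 8.82 × 0.2189 = 1.930 A.

I ≈ 1.93 A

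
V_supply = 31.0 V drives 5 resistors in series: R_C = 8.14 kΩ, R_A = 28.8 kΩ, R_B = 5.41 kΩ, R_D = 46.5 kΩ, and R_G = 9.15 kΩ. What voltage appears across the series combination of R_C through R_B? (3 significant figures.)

ΣR = 8.14 + 28.8 + 5.41 + 46.5 + 9.15 = 98.00 kΩ.
R_{R_C..R_B} = 8.14 + 28.8 + 5.41 = 42.35 kΩ.
V = V_supply · R/ΣR = 31.0 × 0.4321 = 13.40 V.

V ≈ 13.4 V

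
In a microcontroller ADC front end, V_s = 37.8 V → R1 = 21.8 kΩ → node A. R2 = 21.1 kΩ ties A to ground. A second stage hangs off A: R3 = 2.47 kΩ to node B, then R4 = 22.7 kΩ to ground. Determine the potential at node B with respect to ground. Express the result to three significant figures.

Looking into the second stage from A: R3 + R4 = 25.17 kΩ appears in parallel with R2.
Effective lower resistance at A: R2 ‖ 25.17 = 11.48 kΩ.
First divider: V_A = V_s · 11.48/(21.8 + 11.48) = 13.04 V.
Then the unloaded second divider: V_B = V_A × R4/(R3+R4) = 13.04 × 0.9019 = 11.76 V.

V_B ≈ 11.8 V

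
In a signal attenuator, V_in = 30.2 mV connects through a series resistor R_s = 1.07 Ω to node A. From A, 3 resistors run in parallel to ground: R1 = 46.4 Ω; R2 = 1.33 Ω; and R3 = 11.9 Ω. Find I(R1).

I ≈ 0.339 mA

Combine the parallel branches: R_p = (1/46.4 + 1/1.33 + 1/11.9)⁻¹ = 1.166 Ω.
V_A by voltage divider: V_A = 30.2 × 1.166/(1.07 + 1.166) = 15.75 mV.
I(R1) = V_A / R1 = 15.75/46.4 = 0.3394 mA.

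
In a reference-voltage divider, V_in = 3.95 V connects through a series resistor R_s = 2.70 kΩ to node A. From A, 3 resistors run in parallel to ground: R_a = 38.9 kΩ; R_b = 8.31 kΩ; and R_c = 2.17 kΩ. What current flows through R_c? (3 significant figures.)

Equivalent of the parallel group: R_p = 1.648 kΩ.
V_A by voltage divider: V_A = 3.95 × 1.648/(2.70 + 1.648) = 1.497 V.
I(R_c) = V_A / R_c = 1.497/2.17 = 0.6899 mA.

I ≈ 0.690 mA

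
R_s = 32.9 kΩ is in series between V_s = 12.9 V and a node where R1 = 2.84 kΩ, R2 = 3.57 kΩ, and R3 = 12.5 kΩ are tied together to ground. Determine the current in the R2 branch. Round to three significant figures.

I ≈ 0.148 mA

Equivalent of the parallel group: R_p = 1.404 kΩ.
V_A by voltage divider: V_A = 12.9 × 1.404/(32.9 + 1.404) = 0.5280 V.
Branch current I = V_A/R2 = 0.5280/3.57 = 0.1479 mA.
(Equivalently: I_total = 0.3760 mA, then current-divider fraction G_k/ΣG = 0.3933.)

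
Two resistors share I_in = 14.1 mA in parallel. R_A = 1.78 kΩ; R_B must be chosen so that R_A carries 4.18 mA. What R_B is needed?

R_B ≈ 0.750 kΩ

Two-branch current divider: I_A = I_in · R_B/(R_A + R_B).
With f = 0.2965, R_B = R_A · f/(1−f) = 1.78 × 0.4214 = 0.7500 kΩ.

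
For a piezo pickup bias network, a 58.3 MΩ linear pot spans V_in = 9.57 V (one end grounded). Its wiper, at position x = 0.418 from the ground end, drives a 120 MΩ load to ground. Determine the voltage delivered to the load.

V_out ≈ 3.58 V

The pot divides into 33.93 MΩ above the wiper and 24.37 MΩ below.
(x·R_p) ‖ R_L = 20.26 MΩ.
Loaded-divider output: V_out = 9.57 × 0.3738 = 3.577 V.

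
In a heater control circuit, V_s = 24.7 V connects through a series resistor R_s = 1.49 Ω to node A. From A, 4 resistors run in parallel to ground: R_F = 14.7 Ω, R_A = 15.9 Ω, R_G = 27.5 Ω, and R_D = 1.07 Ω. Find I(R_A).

I ≈ 0.588 A

Parallel bank: R_p = 1/(1/14.7 + 1/15.9 + 1/27.5 + 1/1.07) = 0.9076 Ω.
Node voltage V_A = V_s · R_p/(R_s + R_p) = 24.7 × 0.3785 = 9.350 V.
I(R_A) = V_A / R_A = 9.350/15.9 = 0.5880 A.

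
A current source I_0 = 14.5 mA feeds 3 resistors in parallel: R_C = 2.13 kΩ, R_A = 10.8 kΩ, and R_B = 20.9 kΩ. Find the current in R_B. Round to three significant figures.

Total conductance ΣG = 1/2.13 + 1/10.8 + 1/20.9 = 0.6099 (units of 1/kΩ).
Current divider: I(R_B) = I_0 · G_k/ΣG = 14.5 × (0.04785/0.6099) = 14.5 × 0.07845 = 1.137 mA.

I ≈ 1.14 mA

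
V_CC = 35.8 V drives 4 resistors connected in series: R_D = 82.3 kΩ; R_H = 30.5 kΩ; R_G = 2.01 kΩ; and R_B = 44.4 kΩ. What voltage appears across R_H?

ΣR = 82.3 + 30.5 + 2.01 + 44.4 = 159.2 kΩ.
Voltage divider: V = V_CC · (30.50 / 159.2) = 35.8 × 0.1916 = 6.858 V.

V ≈ 6.86 V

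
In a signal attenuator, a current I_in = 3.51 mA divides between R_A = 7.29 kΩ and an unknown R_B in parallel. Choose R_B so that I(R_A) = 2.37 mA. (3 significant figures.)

R_B ≈ 15.2 kΩ

The fraction through R_A equals R_B/(R_A+R_B).
2.37/3.51 = R_B/(R_A + R_B) → R_B = R_A · (0.6752)/(1 − 0.6752) = 7.29 × 2.079 = 15.16 kΩ.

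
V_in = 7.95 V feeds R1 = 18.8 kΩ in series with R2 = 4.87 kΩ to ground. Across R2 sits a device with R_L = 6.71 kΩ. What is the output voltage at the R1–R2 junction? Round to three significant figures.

V_out ≈ 1.04 V

First combine the lower leg with the load: R2 ‖ R_L = 2.822 kΩ.
Then V_out = V_in · R2'/(R1 + R2') = 7.95 × 2.822/21.62 = 1.038 V.
(Unloaded it would be 1.64 V; the load pulls it down.)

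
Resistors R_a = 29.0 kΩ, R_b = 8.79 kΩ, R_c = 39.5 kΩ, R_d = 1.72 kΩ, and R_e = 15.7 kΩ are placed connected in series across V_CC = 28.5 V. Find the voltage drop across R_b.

Total series resistance ΣR = 29.0 + 8.79 + 39.5 + 1.72 + 15.7 = 94.71 kΩ.
V = V_CC · R/ΣR = 28.5 × 0.09281 = 2.645 V.

V ≈ 2.65 V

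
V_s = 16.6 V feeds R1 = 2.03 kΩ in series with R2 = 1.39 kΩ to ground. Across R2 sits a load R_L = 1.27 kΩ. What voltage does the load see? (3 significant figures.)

The load sits in parallel with R2, giving an effective lower resistance R2' = R2·R_L/(R2+R_L) = 0.6636 kΩ.
Then V_out = V_s · R2'/(R1 + R2') = 16.6 × 0.6636/2.694 = 4.090 V.
(Unloaded it would be 6.75 V; the load pulls it down.)

V_out ≈ 4.09 V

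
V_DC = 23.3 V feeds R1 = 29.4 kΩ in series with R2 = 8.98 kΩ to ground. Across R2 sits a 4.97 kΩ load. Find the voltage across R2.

First combine the lower leg with the load: R2 ‖ R_L = 3.199 kΩ.
Then V_out = V_DC · R2'/(R1 + R2') = 23.3 × 3.199/32.60 = 2.287 V.

V_out ≈ 2.29 V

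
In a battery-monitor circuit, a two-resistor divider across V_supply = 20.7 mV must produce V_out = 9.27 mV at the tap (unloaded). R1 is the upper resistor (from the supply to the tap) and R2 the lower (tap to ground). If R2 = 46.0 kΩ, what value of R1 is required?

Required fraction k = V_out/V_supply = 0.4478.
Rearranging, R1 = R2·(1−k)/k = 46.0 × 1.233 = 56.72 kΩ.

R1 ≈ 56.7 kΩ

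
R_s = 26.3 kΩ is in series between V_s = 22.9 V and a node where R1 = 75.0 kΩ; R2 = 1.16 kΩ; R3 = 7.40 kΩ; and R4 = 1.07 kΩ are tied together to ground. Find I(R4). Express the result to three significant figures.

I ≈ 0.410 mA

Equivalent of the parallel group: R_p = 0.5141 kΩ.
V_A by voltage divider: V_A = 22.9 × 0.5141/(26.3 + 0.5141) = 0.4391 V.
Branch current I = V_A/R4 = 0.4391/1.07 = 0.4103 mA.
(Equivalently: I_total = 0.8540 mA, then current-divider fraction G_k/ΣG = 0.4805.)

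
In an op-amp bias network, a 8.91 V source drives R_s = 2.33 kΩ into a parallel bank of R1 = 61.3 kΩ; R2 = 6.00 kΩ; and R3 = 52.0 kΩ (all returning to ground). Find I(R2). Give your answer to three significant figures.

I ≈ 1.01 mA

Equivalent of the parallel group: R_p = 4.945 kΩ.
Node voltage V_A = V_in · R_p/(R_s + R_p) = 8.91 × 0.6797 = 6.056 V.
I(R2) = V_A / R2 = 6.056/6.00 = 1.009 mA.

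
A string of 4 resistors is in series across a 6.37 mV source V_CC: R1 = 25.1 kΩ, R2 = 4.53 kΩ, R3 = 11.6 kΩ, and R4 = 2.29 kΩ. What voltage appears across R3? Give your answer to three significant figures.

Total series resistance ΣR = 25.1 + 4.53 + 11.6 + 2.29 = 43.52 kΩ.
V = V_CC · R/ΣR = 6.37 × 0.2665 = 1.698 mV.

V ≈ 1.70 mV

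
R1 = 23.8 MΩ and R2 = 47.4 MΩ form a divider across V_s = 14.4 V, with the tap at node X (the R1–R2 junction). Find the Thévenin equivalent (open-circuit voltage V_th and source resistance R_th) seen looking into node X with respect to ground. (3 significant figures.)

V_th ≈ 9.59 V, R_th ≈ 15.8 MΩ

Open-circuit (no load on X): V_th = V_s · R2/(R1 + R2) = 14.4 × 47.4/(23.80 + 47.4) = 9.587 V.
Looking into X with the source shorted: R_th = R1·R2/(R1+R2) = 23.80 × 47.4/71.20 = 15.84 MΩ.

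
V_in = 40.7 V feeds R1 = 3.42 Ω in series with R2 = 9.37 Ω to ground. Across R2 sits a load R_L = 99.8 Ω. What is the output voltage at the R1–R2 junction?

R2 ‖ R_L = (9.37 × 99.8)/(9.37 + 99.8) = 8.566 Ω.
Then V_out = V_in · R2'/(R1 + R2') = 40.7 × 8.566/11.99 = 29.09 V.
(Unloaded it would be 29.8 V; the load pulls it down.)

V_out ≈ 29.1 V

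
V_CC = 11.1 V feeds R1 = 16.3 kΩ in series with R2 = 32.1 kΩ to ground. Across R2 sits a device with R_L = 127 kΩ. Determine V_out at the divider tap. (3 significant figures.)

The load sits in parallel with R2, giving an effective lower resistance R2' = R2·R_L/(R2+R_L) = 25.62 kΩ.
Now apply the divider: V_out = 11.1 × 0.6112 = 6.784 V.

V_out ≈ 6.78 V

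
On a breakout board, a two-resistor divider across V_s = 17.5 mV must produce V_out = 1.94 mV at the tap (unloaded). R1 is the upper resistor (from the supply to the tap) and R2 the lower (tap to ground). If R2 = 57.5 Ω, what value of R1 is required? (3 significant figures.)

R1 ≈ 461 Ω

Required fraction k = V_out/V_s = 0.1109.
Rearranging, R1 = R2·(1−k)/k = 57.5 × 8.021 = 461.2 Ω.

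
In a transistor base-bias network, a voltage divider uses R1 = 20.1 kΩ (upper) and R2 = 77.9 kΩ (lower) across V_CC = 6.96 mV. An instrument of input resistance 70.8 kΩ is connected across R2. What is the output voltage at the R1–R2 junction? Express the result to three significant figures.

The load sits in parallel with R2, giving an effective lower resistance R2' = R2·R_L/(R2+R_L) = 37.09 kΩ.
Then V_out = V_CC · R2'/(R1 + R2') = 6.96 × 37.09/57.19 = 4.514 mV.
(Unloaded it would be 5.53 mV; the load pulls it down.)

V_out ≈ 4.51 mV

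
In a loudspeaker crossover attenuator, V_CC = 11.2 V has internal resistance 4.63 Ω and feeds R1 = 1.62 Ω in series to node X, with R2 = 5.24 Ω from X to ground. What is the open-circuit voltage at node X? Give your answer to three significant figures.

R1' = 4.63 + 1.62 = 6.250 Ω (source resistance + R1).
V_th is the unloaded tap voltage: V_CC · R2/(R1'+R2) = 11.2 × 0.4560 = 5.108 V.

V_th ≈ 5.11 V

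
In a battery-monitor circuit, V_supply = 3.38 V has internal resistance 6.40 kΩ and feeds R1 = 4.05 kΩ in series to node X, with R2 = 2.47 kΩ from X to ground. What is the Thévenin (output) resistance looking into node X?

R_th ≈ 2.00 kΩ

R1' = 6.40 + 4.05 = 10.45 kΩ (source resistance + R1).
Looking into X with the source shorted: R_th = R1'·R2/(R1'+R2) = 10.45 × 2.47/12.92 = 1.998 kΩ.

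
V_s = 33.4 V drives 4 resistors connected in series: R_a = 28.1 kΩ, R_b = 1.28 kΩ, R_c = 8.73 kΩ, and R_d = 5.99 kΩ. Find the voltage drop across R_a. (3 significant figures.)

Series total: ΣR = 28.1 + 1.28 + 8.73 + 5.99 = 44.10 kΩ.
V = V_s · R/ΣR = 33.4 × 0.6372 = 21.28 V.

V ≈ 21.3 V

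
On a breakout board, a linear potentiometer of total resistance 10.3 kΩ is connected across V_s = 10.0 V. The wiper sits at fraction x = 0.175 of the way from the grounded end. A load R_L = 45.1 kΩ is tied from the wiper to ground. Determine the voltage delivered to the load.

The pot divides into 8.498 kΩ above the wiper and 1.802 kΩ below.
R_L loads the lower segment: effective lower R = 1.733 kΩ.
Then V_out = V_s · 1.733/(8.498 + 1.733) = 1.694 V.

V_out ≈ 1.69 V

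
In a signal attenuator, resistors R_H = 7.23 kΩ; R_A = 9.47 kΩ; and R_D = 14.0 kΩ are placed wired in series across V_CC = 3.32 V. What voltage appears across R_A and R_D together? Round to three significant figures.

Total series resistance ΣR = 7.23 + 9.47 + 14.0 = 30.70 kΩ.
R_{R_A..R_D} = 9.47 + 14.0 = 23.47 kΩ.
Voltage divider: V = V_CC · (23.47 / 30.70) = 3.32 × 0.7645 = 2.538 V.

V ≈ 2.54 V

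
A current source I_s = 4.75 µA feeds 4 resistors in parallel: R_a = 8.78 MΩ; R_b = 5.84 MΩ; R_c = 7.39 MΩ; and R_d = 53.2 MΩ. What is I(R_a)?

I ≈ 1.23 µA

ΣG = 1/8.78 + 1/5.84 + 1/7.39 + 1/53.2 = 0.4392.
By the current-divider rule, I = I_s · G_k/ΣG = 4.75 × 0.2593 = 1.232 µA.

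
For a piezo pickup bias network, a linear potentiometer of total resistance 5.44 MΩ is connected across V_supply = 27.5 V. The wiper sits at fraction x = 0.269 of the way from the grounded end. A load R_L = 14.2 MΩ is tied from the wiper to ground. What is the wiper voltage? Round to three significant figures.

Lower segment x·R_p = 1.463 MΩ; upper segment (1−x)·R_p = 3.977 MΩ.
(x·R_p) ‖ R_L = 1.327 MΩ.
Then V_out = V_supply · 1.327/(3.977 + 1.327) = 6.879 V.

V_out ≈ 6.88 V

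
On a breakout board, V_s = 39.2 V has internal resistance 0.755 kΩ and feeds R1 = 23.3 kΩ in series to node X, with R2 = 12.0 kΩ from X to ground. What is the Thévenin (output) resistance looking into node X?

R1' = 0.755 + 23.3 = 24.05 kΩ (source resistance + R1).
Zeroing V_s shorts the top of R1' to ground, so R_th = R1' ‖ R2 = 8.006 kΩ.

R_th ≈ 8.01 kΩ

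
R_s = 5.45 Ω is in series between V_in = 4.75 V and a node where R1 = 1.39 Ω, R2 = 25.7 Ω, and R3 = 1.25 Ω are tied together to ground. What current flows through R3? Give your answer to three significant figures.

I ≈ 0.400 A

Parallel bank: R_p = 1/(1/1.39 + 1/25.7 + 1/1.25) = 0.6417 Ω.
V_A by voltage divider: V_A = 4.75 × 0.6417/(5.45 + 0.6417) = 0.5004 V.
Branch current I = V_A/R3 = 0.5004/1.25 = 0.4003 A.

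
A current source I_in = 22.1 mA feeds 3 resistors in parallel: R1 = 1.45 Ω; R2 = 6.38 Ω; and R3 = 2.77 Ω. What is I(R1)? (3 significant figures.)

I ≈ 12.6 mA

Conductances: ΣG = 1/1.45 + 1/6.38 + 1/2.77 = 1.207 (1/Ω).
By the current-divider rule, I = I_in · G_k/ΣG = 22.1 × 0.5712 = 12.62 mA.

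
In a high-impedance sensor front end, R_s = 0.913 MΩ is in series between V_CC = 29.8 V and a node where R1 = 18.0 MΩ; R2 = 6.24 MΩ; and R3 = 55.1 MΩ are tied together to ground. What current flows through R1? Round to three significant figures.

Combine the parallel branches: R_p = (1/18.0 + 1/6.24 + 1/55.1)⁻¹ = 4.274 MΩ.
V_A by voltage divider: V_A = 29.8 × 4.274/(0.913 + 4.274) = 24.55 V.
I(R1) = V_A / R1 = 24.55/18.0 = 1.364 µA.

I ≈ 1.36 µA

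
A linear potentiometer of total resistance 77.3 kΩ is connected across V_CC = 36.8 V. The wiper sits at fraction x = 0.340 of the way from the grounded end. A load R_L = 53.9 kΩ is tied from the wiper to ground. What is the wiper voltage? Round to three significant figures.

V_out ≈ 9.47 V

Split the track: R_lower = x·R_p = 26.28 kΩ, R_upper = (1−x)·R_p = 51.02 kΩ.
Lower segment in parallel with the load: 26.28 ‖ 53.9 = 17.67 kΩ.
Then V_out = V_CC · 17.67/(51.02 + 17.67) = 9.466 V.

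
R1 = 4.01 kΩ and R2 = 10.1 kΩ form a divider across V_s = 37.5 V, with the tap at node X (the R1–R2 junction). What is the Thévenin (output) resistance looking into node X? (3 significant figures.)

Zeroing V_s shorts the top of R1 to ground, so R_th = R1 ‖ R2 = 2.870 kΩ.

R_th ≈ 2.87 kΩ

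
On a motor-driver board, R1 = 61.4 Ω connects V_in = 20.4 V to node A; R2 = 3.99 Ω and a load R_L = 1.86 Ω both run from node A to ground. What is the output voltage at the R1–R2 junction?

First combine the lower leg with the load: R2 ‖ R_L = 1.269 Ω.
Then V_out = V_in · R2'/(R1 + R2') = 20.4 × 1.269/62.67 = 0.4130 V.
(Unloaded it would be 1.24 V; the load pulls it down.)

V_out ≈ 0.413 V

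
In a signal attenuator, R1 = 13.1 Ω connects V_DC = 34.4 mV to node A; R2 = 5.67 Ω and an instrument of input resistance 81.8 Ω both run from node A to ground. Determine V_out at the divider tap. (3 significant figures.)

First combine the lower leg with the load: R2 ‖ R_L = 5.302 Ω.
Voltage divider with the loaded lower leg: V_out = 34.4 × 5.302/(13.1 + 5.302) = 34.4 × 0.2881 = 9.912 mV.
(Unloaded it would be 10.4 mV; the load pulls it down.)

V_out ≈ 9.91 mV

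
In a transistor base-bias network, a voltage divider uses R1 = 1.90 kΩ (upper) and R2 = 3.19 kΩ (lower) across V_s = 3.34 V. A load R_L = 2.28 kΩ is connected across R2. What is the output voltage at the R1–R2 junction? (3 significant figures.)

V_out ≈ 1.38 V

The load sits in parallel with R2, giving an effective lower resistance R2' = R2·R_L/(R2+R_L) = 1.330 kΩ.
Voltage divider with the loaded lower leg: V_out = 3.34 × 1.330/(1.90 + 1.330) = 3.34 × 0.4117 = 1.375 V.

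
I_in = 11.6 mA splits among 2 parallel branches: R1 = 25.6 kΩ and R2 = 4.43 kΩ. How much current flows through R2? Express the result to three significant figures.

Two-branch current divider: I_k = I_in · R_other/(R_1 + R_2).
I(R2) = 11.6 × 25.6/(25.6 + 4.43) = 11.6 × 0.8525 = 9.889 mA.

I ≈ 9.89 mA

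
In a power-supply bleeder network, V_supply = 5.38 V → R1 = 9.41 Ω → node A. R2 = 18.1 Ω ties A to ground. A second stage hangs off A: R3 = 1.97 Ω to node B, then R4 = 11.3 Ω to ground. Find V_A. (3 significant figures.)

Looking into the second stage from A: R3 + R4 = 13.27 Ω appears in parallel with R2.
Effective lower resistance at A: R2 ‖ 13.27 = 7.657 Ω.
So V_A = 5.38 × 0.4486 = 2.414 V.

V_A ≈ 2.41 V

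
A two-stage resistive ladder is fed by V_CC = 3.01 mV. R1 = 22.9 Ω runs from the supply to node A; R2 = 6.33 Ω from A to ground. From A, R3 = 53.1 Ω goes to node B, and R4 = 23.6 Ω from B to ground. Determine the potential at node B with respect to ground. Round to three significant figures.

Looking into the second stage from A: R3 + R4 = 76.70 Ω appears in parallel with R2.
R2 ‖ (R3+R4) = 5.847 Ω.
V_A = 3.01 × 5.847/(22.9 + 5.847) = 0.6123 mV.
V_B = V_A × 0.3077 = 0.1884 mV.

V_B ≈ 0.188 mV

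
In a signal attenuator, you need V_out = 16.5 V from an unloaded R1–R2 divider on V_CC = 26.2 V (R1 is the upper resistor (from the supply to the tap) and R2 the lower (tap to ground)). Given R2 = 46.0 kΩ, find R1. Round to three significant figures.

R1 ≈ 27.0 kΩ

The divider ratio is R2/(R1+R2) = 16.5/26.2 = 0.6298.
So R1 = R2 · (V_CC/V_out − 1) = 46.0 × (26.2/16.5 − 1) = 46.0 × 0.5879 = 27.04 kΩ.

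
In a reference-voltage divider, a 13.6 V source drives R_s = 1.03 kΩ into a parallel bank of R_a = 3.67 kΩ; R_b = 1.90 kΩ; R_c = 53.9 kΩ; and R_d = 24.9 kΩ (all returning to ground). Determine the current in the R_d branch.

Equivalent of the parallel group: R_p = 1.166 kΩ.
Node voltage V_A = V_CC · R_p/(R_s + R_p) = 13.6 × 0.5310 = 7.222 V.
Branch current I = V_A/R_d = 7.222/24.9 = 0.2900 mA.

I ≈ 0.290 mA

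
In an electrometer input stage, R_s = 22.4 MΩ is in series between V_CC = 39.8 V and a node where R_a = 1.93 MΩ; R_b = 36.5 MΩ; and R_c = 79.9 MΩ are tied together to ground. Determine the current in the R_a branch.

Equivalent of the parallel group: R_p = 1.792 MΩ.
Node voltage V_A = V_CC · R_p/(R_s + R_p) = 39.8 × 0.07407 = 2.948 V.
Branch current I = V_A/R_a = 2.948/1.93 = 1.528 µA.
(Equivalently: I_total = 1.645 µA, then current-divider fraction G_k/ΣG = 0.9285.)

I ≈ 1.53 µA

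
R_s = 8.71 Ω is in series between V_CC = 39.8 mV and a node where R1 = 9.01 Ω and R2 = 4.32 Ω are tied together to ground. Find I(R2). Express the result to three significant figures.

I ≈ 2.31 mA

Equivalent of the parallel group: R_p = 2.920 Ω.
V_A by voltage divider: V_A = 39.8 × 2.920/(8.71 + 2.920) = 9.993 mV.
Branch current I = V_A/R2 = 9.993/4.32 = 2.313 mA.
(Equivalently: I_total = 3.422 mA, then current-divider fraction G_k/ΣG = 0.6759.)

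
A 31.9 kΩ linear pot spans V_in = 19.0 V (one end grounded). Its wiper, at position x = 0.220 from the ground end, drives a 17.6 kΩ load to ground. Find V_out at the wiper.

V_out ≈ 3.19 V

Lower segment x·R_p = 7.018 kΩ; upper segment (1−x)·R_p = 24.88 kΩ.
Lower segment in parallel with the load: 7.018 ‖ 17.6 = 5.017 kΩ.
V_out = 19.0 × 5.017/(24.88 + 5.017) = 3.188 V.
(Unloaded: V_out = x·V_in = 4.18 V.)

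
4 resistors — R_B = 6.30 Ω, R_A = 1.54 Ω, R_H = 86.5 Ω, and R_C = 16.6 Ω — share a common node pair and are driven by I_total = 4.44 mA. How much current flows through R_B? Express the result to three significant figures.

I ≈ 0.801 mA

Conductances: ΣG = 1/6.30 + 1/1.54 + 1/86.5 + 1/16.6 = 0.8799 (1/Ω).
By the current-divider rule, I = I_total · G_k/ΣG = 4.44 × 0.1804 = 0.8010 mA.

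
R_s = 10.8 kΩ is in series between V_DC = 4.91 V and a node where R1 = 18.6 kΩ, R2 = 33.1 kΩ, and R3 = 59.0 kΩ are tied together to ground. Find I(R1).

I ≈ 0.126 mA

Combine the parallel branches: R_p = (1/18.6 + 1/33.1 + 1/59.0)⁻¹ = 9.908 kΩ.
V_A = 4.91 × 9.908/20.71 = 2.349 V.
Branch current I = V_A/R1 = 2.349/18.6 = 0.1263 mA.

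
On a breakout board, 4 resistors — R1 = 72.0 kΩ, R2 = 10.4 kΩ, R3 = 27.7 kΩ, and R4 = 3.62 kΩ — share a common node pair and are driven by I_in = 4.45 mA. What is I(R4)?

Conductances: ΣG = 1/72.0 + 1/10.4 + 1/27.7 + 1/3.62 = 0.4224 (1/kΩ).
R4 takes the fraction G_k/ΣG = 0.2762/0.4224 = 0.6540, so I = 4.45 × 0.6540 = 2.910 mA.

I ≈ 2.91 mA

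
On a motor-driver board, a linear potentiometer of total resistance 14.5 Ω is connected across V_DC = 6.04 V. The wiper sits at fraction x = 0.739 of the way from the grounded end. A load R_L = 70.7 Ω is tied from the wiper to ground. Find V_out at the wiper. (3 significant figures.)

V_out ≈ 4.29 V

Split the track: R_lower = x·R_p = 10.72 Ω, R_upper = (1−x)·R_p = 3.784 Ω.
(x·R_p) ‖ R_L = 9.305 Ω.
Then V_out = V_DC · 9.305/(3.784 + 9.305) = 4.294 V.
(Unloaded: V_out = x·V_DC = 4.46 V.)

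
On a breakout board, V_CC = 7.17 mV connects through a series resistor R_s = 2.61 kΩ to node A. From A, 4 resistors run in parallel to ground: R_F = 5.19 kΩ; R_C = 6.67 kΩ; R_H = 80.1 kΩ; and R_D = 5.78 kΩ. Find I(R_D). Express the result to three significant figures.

Combine the parallel branches: R_p = (1/5.19 + 1/6.67 + 1/80.1 + 1/5.78)⁻¹ = 1.894 kΩ.
V_A by voltage divider: V_A = 7.17 × 1.894/(2.61 + 1.894) = 3.015 mV.
I(R_D) = V_A / R_D = 3.015/5.78 = 0.5216 µA.

I ≈ 0.522 µA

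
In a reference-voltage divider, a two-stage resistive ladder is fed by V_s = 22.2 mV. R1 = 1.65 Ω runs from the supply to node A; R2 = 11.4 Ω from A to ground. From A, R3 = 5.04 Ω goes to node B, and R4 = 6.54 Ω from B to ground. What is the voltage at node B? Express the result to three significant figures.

V_B ≈ 9.74 mV

The second stage (R3 + R4 = 11.58 Ω) loads node A in parallel with R2.
R2 ‖ (R3+R4) = 5.745 Ω.
First divider: V_A = V_s · 5.745/(1.65 + 5.745) = 17.25 mV.
Then the unloaded second divider: V_B = V_A × R4/(R3+R4) = 17.25 × 0.5648 = 9.740 mV.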